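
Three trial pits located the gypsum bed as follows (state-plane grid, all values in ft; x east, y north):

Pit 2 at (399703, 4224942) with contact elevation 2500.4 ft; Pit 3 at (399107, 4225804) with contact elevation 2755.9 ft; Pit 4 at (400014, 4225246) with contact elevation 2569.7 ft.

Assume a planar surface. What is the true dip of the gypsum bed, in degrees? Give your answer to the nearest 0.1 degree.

15.2°

Let the plane be z = a·x + b·y + c.
Pit 3−Pit 2: −596a + 862b = 255.5;  Pit 4−Pit 2: 311a + 304b = 69.3.
Solving gives a = −0.03992, b = 0.26880.
Gradient magnitude |∇z| = √(a² + b²) = √(0.00159 + 0.07225) = 0.27175.
True dip = arctan(0.27175) = 15.2°, dipping toward S (azimuth ≈ 172°).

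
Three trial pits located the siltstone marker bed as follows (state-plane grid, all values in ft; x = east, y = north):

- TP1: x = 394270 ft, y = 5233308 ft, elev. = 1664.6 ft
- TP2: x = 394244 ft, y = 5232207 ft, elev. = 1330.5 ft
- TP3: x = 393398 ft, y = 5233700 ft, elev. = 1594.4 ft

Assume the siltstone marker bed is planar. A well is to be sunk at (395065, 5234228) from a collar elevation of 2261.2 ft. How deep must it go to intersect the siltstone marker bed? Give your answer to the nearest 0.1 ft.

151.4 ft

Two edge vectors: TP1→TP2 = (-26, -1101, -334.1), TP1→TP3 = (-872, 392, -70.2).
Normal n = (TP1→TP2) × (TP1→TP3) = (208257.4, 289510, -970264).
So ∂z/∂x = −n_x/n_z = 0.214639933 and ∂z/∂y = −n_y/n_z = 0.298382708.
Intercept c from TP1: 1664.6 − 84626.09 − 1561528.61 = −1644490.10.
At (395065, 5234228): z_contact = 84796.73 + 1561803.13 − 1644490.10 = 2109.75 ft.
Depth below ground = 2261.2 − 2109.75 = 151.4 ft.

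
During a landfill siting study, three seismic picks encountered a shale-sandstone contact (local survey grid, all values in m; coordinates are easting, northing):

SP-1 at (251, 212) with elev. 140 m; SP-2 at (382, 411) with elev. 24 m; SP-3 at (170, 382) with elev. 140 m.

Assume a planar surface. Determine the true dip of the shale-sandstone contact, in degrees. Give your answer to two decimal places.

29.64°

Two edge vectors: SP-1→SP-2 = (131, 199, -116), SP-1→SP-3 = (-81, 170, 0).
Normal n = (SP-1→SP-2) × (SP-1→SP-3) = (19720, 9396, 38389).
So ∂z/∂easting = −n_x/n_z = −0.51369 and ∂z/∂northing = −n_y/n_z = −0.24476.
Gradient magnitude |∇z| = √(a² + b²) = √(0.26388 + 0.05991) = 0.56902.
True dip = arctan(0.56902) = 29.64°, dipping toward ENE (azimuth ≈ 065°).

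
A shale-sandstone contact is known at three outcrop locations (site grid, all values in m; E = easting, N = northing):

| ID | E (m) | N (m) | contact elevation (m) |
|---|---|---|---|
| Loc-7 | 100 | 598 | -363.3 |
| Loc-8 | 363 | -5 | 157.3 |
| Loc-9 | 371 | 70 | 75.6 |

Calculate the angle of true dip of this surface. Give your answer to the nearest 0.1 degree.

48.4°

Two edge vectors: Loc-7→Loc-8 = (263, -603, 520.6), Loc-7→Loc-9 = (271, -528, 438.9).
Normal n = (Loc-7→Loc-8) × (Loc-7→Loc-9) = (10220.1, 25651.9, 24549).
So ∂z/∂E = −n_x/n_z = −0.41631 and ∂z/∂N = −n_y/n_z = −1.04493.
Gradient magnitude |∇z| = √(a² + b²) = √(0.17332 + 1.09187) = 1.12481.
True dip = arctan(1.12481) = 48.4°, dipping toward NNE (azimuth ≈ 022°).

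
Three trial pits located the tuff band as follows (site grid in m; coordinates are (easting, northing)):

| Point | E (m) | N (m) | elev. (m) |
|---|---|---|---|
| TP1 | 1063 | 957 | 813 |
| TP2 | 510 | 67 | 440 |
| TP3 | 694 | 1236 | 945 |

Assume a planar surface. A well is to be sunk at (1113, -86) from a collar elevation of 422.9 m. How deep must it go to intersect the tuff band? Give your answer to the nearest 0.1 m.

Two edge vectors: TP1→TP2 = (-553, -890, -373), TP1→TP3 = (-369, 279, 132).
Normal n = (TP1→TP2) × (TP1→TP3) = (-13413, 210633, -482697).
So ∂z/∂E = −n_x/n_z = −0.027788 and ∂z/∂N = −n_y/n_z = 0.436367.
Intercept c from TP1: 813 + 29.54 − 417.60 = 424.94.
At (1113, -86): z_contact = −30.93 − 37.53 + 424.94 = 356.48 m.
Depth below ground = 422.9 − 356.48 = 66.4 m.

66.4 m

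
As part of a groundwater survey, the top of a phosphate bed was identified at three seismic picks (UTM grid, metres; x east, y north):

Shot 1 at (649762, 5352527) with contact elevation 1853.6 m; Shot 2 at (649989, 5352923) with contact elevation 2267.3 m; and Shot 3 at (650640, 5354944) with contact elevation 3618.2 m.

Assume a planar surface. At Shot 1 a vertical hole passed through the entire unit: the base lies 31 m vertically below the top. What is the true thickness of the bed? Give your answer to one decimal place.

Two edge vectors: Shot 1→Shot 2 = (227, 396, 413.7), Shot 1→Shot 3 = (878, 2417, 1764.6).
Normal n = (Shot 1→Shot 2) × (Shot 1→Shot 3) = (-301131.3, -37335.6, 200971).
So ∂z/∂x = −n_x/n_z = 1.49838 and ∂z/∂y = −n_y/n_z = 0.18578.
|∇z| = √(a²+b²) = 1.50985, so dip δ = arctan(1.50985) = 56.48°.
True thickness = vertical thickness × cos δ = 31 × cos 56.48° = 17.1 m.

17.1 m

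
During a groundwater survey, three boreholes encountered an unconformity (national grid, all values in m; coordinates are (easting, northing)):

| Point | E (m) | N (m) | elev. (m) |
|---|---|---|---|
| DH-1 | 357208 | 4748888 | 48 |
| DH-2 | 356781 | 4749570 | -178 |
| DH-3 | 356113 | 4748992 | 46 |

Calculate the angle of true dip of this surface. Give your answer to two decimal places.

19.42°

Two edge vectors: DH-1→DH-2 = (-427, 682, -226), DH-1→DH-3 = (-1095, 104, -2).
Normal n = (DH-1→DH-2) × (DH-1→DH-3) = (22140, 246616, 702382).
So ∂z/∂E = −n_x/n_z = −0.03152 and ∂z/∂N = −n_y/n_z = −0.35111.
Gradient magnitude |∇z| = √(a² + b²) = √(0.00099 + 0.12328) = 0.35253.
True dip = arctan(0.35253) = 19.42°, dipping toward N (azimuth ≈ 005°).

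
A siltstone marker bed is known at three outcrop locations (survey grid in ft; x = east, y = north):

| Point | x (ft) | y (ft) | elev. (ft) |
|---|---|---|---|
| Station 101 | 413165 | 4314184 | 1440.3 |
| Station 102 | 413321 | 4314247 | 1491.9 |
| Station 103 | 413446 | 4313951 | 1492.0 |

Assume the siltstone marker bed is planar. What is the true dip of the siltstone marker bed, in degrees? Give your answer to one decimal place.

17.1°

Let the plane be z = a·x + b·y + c.
Station 102−Station 101: 156a + 63b = 51.6;  Station 103−Station 101: 281a − 233b = 51.7.
Solving gives a = 0.28269, b = 0.11904.
Gradient magnitude |∇z| = √(a² + b²) = √(0.07992 + 0.01417) = 0.30674.
True dip = arctan(0.30674) = 17.1°, dipping toward WSW (azimuth ≈ 247°).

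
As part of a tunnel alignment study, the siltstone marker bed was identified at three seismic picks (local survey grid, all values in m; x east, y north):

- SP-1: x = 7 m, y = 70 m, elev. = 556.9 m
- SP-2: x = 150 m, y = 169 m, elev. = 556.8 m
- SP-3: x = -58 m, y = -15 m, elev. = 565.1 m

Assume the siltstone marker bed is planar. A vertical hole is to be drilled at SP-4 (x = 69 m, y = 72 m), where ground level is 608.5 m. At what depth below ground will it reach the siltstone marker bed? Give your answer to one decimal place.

Two edge vectors: SP-1→SP-2 = (143, 99, -0.1), SP-1→SP-3 = (-65, -85, 8.2).
Normal n = (SP-1→SP-2) × (SP-1→SP-3) = (803.3, -1166.1, -5720).
So ∂z/∂x = −n_x/n_z = 0.14044 and ∂z/∂y = −n_y/n_z = −0.20386.
Intercept c from SP-1: 556.9 − 0.98 + 14.27 = 570.19.
At (69, 72): z_contact = 9.69 − 14.68 + 570.19 = 565.20 m.
Depth below ground = 608.5 − 565.20 = 43.3 m.

43.3 m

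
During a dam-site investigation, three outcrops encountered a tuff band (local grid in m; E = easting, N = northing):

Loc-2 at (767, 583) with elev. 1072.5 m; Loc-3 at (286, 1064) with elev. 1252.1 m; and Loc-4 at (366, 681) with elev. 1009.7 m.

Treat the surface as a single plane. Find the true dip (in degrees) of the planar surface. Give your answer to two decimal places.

Two edge vectors: Loc-2→Loc-3 = (-481, 481, 179.6), Loc-2→Loc-4 = (-401, 98, -62.8).
Normal n = (Loc-2→Loc-3) × (Loc-2→Loc-4) = (-47807.6, -102226.4, 145743).
So ∂z/∂E = −n_x/n_z = 0.32803 and ∂z/∂N = −n_y/n_z = 0.70142.
Gradient magnitude |∇z| = √(a² + b²) = √(0.10760 + 0.49198) = 0.77433.
True dip = arctan(0.77433) = 37.75°, dipping toward SSW (azimuth ≈ 205°).

37.75°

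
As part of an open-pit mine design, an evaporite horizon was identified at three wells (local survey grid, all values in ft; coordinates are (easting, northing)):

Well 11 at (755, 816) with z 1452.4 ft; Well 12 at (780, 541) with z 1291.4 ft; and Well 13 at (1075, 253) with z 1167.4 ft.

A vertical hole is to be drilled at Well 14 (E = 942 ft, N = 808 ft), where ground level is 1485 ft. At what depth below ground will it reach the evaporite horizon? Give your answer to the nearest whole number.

6 ft

Let the plane be z = a·E + b·N + c.
Well 12−Well 11: 25a − 275b = −161;  Well 13−Well 11: 320a − 563b = −285.
Solving gives a = 0.16595, b = 0.60054.
Then c = 1452.4 − a·755 − b·816 = 837.06.
At (942, 808): z_contact = 156.3 + 485.2 + 837.06 = 1478.6 ft.
Depth below ground = 1485 − 1478.6 = 6 ft.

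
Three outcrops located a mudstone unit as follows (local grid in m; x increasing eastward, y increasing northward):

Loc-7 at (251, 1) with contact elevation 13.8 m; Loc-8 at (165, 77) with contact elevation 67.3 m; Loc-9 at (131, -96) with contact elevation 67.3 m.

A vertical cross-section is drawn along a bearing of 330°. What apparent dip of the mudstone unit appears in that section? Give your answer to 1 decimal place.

Let the plane be z = a·x + b·y + c.
Loc-8−Loc-7: −86a + 76b = 53.5;  Loc-9−Loc-7: −120a − 97b = 53.5.
Solving gives a = −0.53004, b = 0.10417.
Unit vector along 330° is (sin 330°, cos 330°) = (-0.5000, 0.8660).
Slope in that direction = a·(-0.5000) + b·(0.8660) = 0.35523.
Apparent dip = arctan|0.35523| = 19.6° (true dip is 28.4°, so apparent ≤ true as expected).

19.6°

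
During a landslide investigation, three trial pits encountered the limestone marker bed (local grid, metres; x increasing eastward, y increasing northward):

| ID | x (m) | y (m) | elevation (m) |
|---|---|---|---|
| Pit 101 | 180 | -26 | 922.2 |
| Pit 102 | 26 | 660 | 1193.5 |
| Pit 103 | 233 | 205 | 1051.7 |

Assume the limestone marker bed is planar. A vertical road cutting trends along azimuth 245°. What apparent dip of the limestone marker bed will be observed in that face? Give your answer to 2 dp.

27.98°

Two edge vectors: Pit 101→Pit 102 = (-154, 686, 271.3), Pit 101→Pit 103 = (53, 231, 129.5).
Normal n = (Pit 101→Pit 102) × (Pit 101→Pit 103) = (26166.7, 34321.9, -71932).
So ∂z/∂x = −n_x/n_z = 0.36377 and ∂z/∂y = −n_y/n_z = 0.47714.
Unit vector along 245° is (sin 245°, cos 245°) = (-0.9063, -0.4226).
Slope in that direction = a·(-0.9063) + b·(-0.4226) = −0.53134.
Apparent dip = arctan|0.53134| = 27.98° (true dip is 31.0°, so apparent ≤ true as expected).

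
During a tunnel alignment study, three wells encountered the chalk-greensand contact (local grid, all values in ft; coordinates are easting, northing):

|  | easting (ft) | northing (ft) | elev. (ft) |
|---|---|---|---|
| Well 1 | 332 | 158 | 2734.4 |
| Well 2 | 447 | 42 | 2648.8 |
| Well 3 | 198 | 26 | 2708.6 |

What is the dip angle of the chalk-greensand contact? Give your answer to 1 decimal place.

28.5°

Let the plane be z = a·easting + b·northing + c.
Well 2−Well 1: 115a − 116b = −85.6;  Well 3−Well 1: −134a − 132b = −25.8.
Solving gives a = −0.27036, b = 0.46991.
Gradient magnitude |∇z| = √(a² + b²) = √(0.07309 + 0.22081) = 0.54213.
True dip = arctan(0.54213) = 28.5°, dipping toward SSE (azimuth ≈ 150°).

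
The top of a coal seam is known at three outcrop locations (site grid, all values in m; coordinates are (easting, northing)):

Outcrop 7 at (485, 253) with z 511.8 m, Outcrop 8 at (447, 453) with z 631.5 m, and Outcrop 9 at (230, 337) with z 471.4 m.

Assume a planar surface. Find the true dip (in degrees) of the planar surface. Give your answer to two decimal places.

37.61°

Two edge vectors: Outcrop 7→Outcrop 8 = (-38, 200, 119.7), Outcrop 7→Outcrop 9 = (-255, 84, -40.4).
Normal n = (Outcrop 7→Outcrop 8) × (Outcrop 7→Outcrop 9) = (-18134.8, -32058.7, 47808).
So ∂z/∂E = −n_x/n_z = 0.37933 and ∂z/∂N = −n_y/n_z = 0.67057.
Gradient magnitude |∇z| = √(a² + b²) = √(0.14389 + 0.44967) = 0.77042.
True dip = arctan(0.77042) = 37.61°, dipping toward SSW (azimuth ≈ 209°).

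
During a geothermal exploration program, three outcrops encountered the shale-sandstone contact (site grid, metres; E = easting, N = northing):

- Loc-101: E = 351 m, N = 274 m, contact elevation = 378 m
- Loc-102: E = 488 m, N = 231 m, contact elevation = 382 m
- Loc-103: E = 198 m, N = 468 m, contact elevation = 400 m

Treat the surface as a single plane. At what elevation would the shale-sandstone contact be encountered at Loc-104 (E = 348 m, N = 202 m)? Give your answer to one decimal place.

364.7 m

Two edge vectors: Loc-101→Loc-102 = (137, -43, 4), Loc-101→Loc-103 = (-153, 194, 22).
Normal n = (Loc-101→Loc-102) × (Loc-101→Loc-103) = (-1722, -3626, 19999).
So ∂z/∂E = −n_x/n_z = 0.08610 and ∂z/∂N = −n_y/n_z = 0.18131.
Intercept c from Loc-101: 378 − 30.22 − 49.68 = 298.10.
At (348, 202): z = 30.0 + 36.6 + 298.10 = 364.7 m.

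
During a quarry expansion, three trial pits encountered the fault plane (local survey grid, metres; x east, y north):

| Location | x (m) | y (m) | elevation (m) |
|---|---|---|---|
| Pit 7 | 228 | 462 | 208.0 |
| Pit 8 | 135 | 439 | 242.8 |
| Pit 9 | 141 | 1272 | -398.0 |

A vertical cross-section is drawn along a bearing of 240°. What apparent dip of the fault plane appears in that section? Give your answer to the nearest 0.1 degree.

28.5°

Two edge vectors: Pit 7→Pit 8 = (-93, -23, 34.8), Pit 7→Pit 9 = (-87, 810, -606).
Normal n = (Pit 7→Pit 8) × (Pit 7→Pit 9) = (-14250, -59385.6, -77331).
So ∂z/∂x = −n_x/n_z = −0.18427 and ∂z/∂y = −n_y/n_z = −0.76794.
Unit vector along 240° is (sin 240°, cos 240°) = (-0.8660, -0.5000).
Slope in that direction = a·(-0.8660) + b·(-0.5000) = 0.54356.
Apparent dip = arctan|0.54356| = 28.5° (true dip is 38.3°, so apparent ≤ true as expected).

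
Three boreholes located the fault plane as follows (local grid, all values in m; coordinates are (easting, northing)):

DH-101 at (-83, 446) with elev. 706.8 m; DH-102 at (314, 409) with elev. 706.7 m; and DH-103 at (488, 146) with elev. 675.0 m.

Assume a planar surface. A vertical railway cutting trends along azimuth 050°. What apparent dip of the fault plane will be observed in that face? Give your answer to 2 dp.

Two edge vectors: DH-101→DH-102 = (397, -37, -0.1), DH-101→DH-103 = (571, -300, -31.8).
Normal n = (DH-101→DH-102) × (DH-101→DH-103) = (1146.6, 12567.5, -97973).
So ∂z/∂E = −n_x/n_z = 0.01170 and ∂z/∂N = −n_y/n_z = 0.12828.
Unit vector along 050° is (sin 50°, cos 50°) = (0.7660, 0.6428).
Slope in that direction = a·(0.7660) + b·(0.6428) = 0.09142.
Apparent dip = arctan|0.09142| = 5.22° (true dip is 7.3°, so apparent ≤ true as expected).

5.22°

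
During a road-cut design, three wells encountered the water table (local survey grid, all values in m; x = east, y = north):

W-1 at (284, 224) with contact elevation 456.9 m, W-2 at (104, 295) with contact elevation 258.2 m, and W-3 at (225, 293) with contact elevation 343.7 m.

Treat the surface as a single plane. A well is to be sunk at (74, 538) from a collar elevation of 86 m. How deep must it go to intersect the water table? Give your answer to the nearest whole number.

104 m

Two edge vectors: W-1→W-2 = (-180, 71, -198.7), W-1→W-3 = (-59, 69, -113.2).
Normal n = (W-1→W-2) × (W-1→W-3) = (5673.1, -8652.7, -8231).
So ∂z/∂x = −n_x/n_z = 0.68924 and ∂z/∂y = −n_y/n_z = −1.05123.
Intercept c from W-1: 456.9 − 195.74 + 235.48 = 496.63.
At (74, 538): z_contact = 51.0 − 565.6 + 496.63 = -17.9 m.
Depth below ground = 86 − (-17.9) = 104 m.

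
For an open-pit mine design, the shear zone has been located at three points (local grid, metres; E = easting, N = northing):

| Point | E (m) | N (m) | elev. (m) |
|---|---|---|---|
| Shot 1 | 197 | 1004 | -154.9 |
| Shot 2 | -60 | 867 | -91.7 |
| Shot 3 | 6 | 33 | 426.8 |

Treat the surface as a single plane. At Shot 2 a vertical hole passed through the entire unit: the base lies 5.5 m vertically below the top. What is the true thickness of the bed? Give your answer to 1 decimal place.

4.7 m

Two edge vectors: Shot 1→Shot 2 = (-257, -137, 63.2), Shot 1→Shot 3 = (-191, -971, 581.7).
Normal n = (Shot 1→Shot 2) × (Shot 1→Shot 3) = (-18325.7, 137425.7, 223380).
So ∂z/∂E = −n_x/n_z = 0.08204 and ∂z/∂N = −n_y/n_z = −0.61521.
|∇z| = √(a²+b²) = 0.62066, so dip δ = arctan(0.62066) = 31.83°.
True thickness = vertical thickness × cos δ = 5.5 × cos 31.83° = 4.7 m.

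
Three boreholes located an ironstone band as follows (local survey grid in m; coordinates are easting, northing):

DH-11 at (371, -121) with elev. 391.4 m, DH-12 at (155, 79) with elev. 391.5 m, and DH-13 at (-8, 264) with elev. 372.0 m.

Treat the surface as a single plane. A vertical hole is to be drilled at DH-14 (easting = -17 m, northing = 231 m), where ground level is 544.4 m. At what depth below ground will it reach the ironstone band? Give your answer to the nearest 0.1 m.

Let the plane be z = a·easting + b·northing + c.
DH-12−DH-11: −216a + 200b = 0.1;  DH-13−DH-11: −379a + 385b = −19.4.
Solving gives a = −0.53240, b = −0.57450.
Then c = 391.4 − a·371 − b·-121 = 519.41.
At (-17, 231): z_contact = 9.05 − 132.71 + 519.41 = 395.75 m.
Depth below ground = 544.4 − 395.75 = 148.6 m.

148.6 m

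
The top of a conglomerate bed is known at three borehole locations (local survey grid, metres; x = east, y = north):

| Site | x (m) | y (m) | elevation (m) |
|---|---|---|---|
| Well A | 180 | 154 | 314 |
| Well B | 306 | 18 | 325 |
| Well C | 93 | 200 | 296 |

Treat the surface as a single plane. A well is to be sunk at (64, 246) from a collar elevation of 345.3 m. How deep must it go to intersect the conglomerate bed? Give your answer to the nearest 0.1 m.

Two edge vectors: Well A→Well B = (126, -136, 11), Well A→Well C = (-87, 46, -18).
Normal n = (Well A→Well B) × (Well A→Well C) = (1942, 1311, -6036).
So ∂z/∂x = −n_x/n_z = 0.32174 and ∂z/∂y = −n_y/n_z = 0.21720.
Intercept c from Well A: 314 − 57.91 − 33.45 = 222.64.
At (64, 246): z_contact = 20.59 + 53.43 + 222.64 = 296.66 m.
Depth below ground = 345.3 − 296.66 = 48.6 m.

48.6 m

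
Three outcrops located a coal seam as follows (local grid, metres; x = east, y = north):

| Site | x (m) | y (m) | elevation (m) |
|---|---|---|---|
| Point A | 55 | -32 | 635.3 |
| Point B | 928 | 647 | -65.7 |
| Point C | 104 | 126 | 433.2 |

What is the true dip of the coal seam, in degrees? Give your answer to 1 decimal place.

Two edge vectors: Point A→Point B = (873, 679, -701), Point A→Point C = (49, 158, -202.1).
Normal n = (Point A→Point B) × (Point A→Point C) = (-26467.9, 142084.3, 104663).
So ∂z/∂x = −n_x/n_z = 0.25289 and ∂z/∂y = −n_y/n_z = −1.35754.
Gradient magnitude |∇z| = √(a² + b²) = √(0.06395 + 1.84292) = 1.38089.
True dip = arctan(1.38089) = 54.1°, dipping toward N (azimuth ≈ 349°).

54.1°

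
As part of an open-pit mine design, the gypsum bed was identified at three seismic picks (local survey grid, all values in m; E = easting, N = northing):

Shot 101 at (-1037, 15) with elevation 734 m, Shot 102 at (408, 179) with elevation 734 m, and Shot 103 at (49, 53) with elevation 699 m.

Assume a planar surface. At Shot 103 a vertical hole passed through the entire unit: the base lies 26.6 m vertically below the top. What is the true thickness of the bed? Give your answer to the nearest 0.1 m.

24.6 m

Two edge vectors: Shot 101→Shot 102 = (1445, 164, 0), Shot 101→Shot 103 = (1086, 38, -35).
Normal n = (Shot 101→Shot 102) × (Shot 101→Shot 103) = (-5740, 50575, -123194).
So ∂z/∂E = −n_x/n_z = −0.04659 and ∂z/∂N = −n_y/n_z = 0.41053.
|∇z| = √(a²+b²) = 0.41317, so dip δ = arctan(0.41317) = 22.45°.
True thickness = vertical thickness × cos δ = 26.6 × cos 22.45° = 24.6 m.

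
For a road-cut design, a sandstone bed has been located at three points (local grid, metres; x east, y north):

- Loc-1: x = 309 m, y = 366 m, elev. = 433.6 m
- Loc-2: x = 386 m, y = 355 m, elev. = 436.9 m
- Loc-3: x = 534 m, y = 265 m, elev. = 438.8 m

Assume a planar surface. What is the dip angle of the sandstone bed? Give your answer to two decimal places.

Two edge vectors: Loc-1→Loc-2 = (77, -11, 3.3), Loc-1→Loc-3 = (225, -101, 5.2).
Normal n = (Loc-1→Loc-2) × (Loc-1→Loc-3) = (276.1, 342.1, -5302).
So ∂z/∂x = −n_x/n_z = 0.05207 and ∂z/∂y = −n_y/n_z = 0.06452.
Gradient magnitude |∇z| = √(a² + b²) = √(0.00271 + 0.00416) = 0.08292.
True dip = arctan(0.08292) = 4.74°, dipping toward SW (azimuth ≈ 219°).

4.74°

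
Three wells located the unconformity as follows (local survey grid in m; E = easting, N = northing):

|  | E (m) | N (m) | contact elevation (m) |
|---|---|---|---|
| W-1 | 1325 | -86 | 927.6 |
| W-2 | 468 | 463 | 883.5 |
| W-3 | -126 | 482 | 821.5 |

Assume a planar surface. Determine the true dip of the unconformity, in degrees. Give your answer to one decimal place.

7.9°

Two edge vectors: W-1→W-2 = (-857, 549, -44.1), W-1→W-3 = (-1451, 568, -106.1).
Normal n = (W-1→W-2) × (W-1→W-3) = (-33200.1, -26938.6, 309823).
So ∂z/∂E = −n_x/n_z = 0.10716 and ∂z/∂N = −n_y/n_z = 0.08695.
Gradient magnitude |∇z| = √(a² + b²) = √(0.01148 + 0.00756) = 0.13800.
True dip = arctan(0.13800) = 7.9°, dipping toward SW (azimuth ≈ 231°).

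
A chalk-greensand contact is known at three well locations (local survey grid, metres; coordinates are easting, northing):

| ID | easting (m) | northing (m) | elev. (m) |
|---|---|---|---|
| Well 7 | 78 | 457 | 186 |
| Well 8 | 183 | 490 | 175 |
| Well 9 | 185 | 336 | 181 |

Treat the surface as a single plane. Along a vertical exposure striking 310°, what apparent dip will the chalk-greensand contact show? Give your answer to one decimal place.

Let the plane be z = a·easting + b·northing + c.
Well 8−Well 7: 105a + 33b = −11;  Well 9−Well 7: 107a − 121b = −5.
Solving gives a = −0.09214, b = −0.04016.
Unit vector along 310° is (sin 310°, cos 310°) = (-0.7660, 0.6428).
Slope in that direction = a·(-0.7660) + b·(0.6428) = 0.04477.
Apparent dip = arctan|0.04477| = 2.6° (true dip is 5.7°, so apparent ≤ true as expected).

2.6°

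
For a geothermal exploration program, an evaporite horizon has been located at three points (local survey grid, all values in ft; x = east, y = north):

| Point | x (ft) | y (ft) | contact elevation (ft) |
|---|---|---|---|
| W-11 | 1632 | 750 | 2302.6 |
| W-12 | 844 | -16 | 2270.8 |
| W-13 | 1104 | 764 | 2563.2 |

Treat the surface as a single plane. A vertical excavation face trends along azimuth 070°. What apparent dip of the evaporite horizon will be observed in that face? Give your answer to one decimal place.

15.0°

Let the plane be z = a·x + b·y + c.
W-12−W-11: −788a − 766b = −31.8;  W-13−W-11: −528a + 14b = 260.6.
Solving gives a = −0.47938, b = 0.53467.
Unit vector along 070° is (sin 70°, cos 70°) = (0.9397, 0.3420).
Slope in that direction = a·(0.9397) + b·(0.3420) = −0.26761.
Apparent dip = arctan|0.26761| = 15.0° (true dip is 35.7°, so apparent ≤ true as expected).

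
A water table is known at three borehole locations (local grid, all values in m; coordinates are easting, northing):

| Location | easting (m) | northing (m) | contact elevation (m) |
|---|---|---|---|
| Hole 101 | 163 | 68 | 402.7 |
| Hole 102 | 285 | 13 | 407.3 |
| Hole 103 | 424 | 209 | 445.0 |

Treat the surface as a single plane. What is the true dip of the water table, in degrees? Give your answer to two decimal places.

8.92°

Two edge vectors: Hole 101→Hole 102 = (122, -55, 4.6), Hole 101→Hole 103 = (261, 141, 42.3).
Normal n = (Hole 101→Hole 102) × (Hole 101→Hole 103) = (-2975.1, -3960, 31557).
So ∂z/∂easting = −n_x/n_z = 0.09428 and ∂z/∂northing = −n_y/n_z = 0.12549.
Gradient magnitude |∇z| = √(a² + b²) = √(0.00889 + 0.01575) = 0.15696.
True dip = arctan(0.15696) = 8.92°, dipping toward SW (azimuth ≈ 217°).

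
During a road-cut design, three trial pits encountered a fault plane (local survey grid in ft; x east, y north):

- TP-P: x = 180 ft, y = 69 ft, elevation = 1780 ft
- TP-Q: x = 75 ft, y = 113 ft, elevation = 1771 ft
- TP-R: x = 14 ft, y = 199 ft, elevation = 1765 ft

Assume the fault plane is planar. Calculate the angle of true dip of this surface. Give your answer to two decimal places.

Let the plane be z = a·x + b·y + c.
TP-Q−TP-P: −105a + 44b = −9;  TP-R−TP-P: −166a + 130b = −15.
Solving gives a = 0.08037, b = −0.01276.
Gradient magnitude |∇z| = √(a² + b²) = √(0.00646 + 0.00016) = 0.08137.
True dip = arctan(0.08137) = 4.65°, dipping toward W (azimuth ≈ 279°).

4.65°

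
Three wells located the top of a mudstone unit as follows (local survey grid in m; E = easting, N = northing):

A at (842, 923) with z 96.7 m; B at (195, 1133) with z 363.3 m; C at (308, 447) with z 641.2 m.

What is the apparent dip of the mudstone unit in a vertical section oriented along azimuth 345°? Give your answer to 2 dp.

Two edge vectors: A→B = (-647, 210, 266.6), A→C = (-534, -476, 544.5).
Normal n = (A→B) × (A→C) = (241246.6, 209927.1, 420112).
So ∂z/∂E = −n_x/n_z = −0.57424 and ∂z/∂N = −n_y/n_z = −0.49969.
Unit vector along 345° is (sin 345°, cos 345°) = (-0.2588, 0.9659).
Slope in that direction = a·(-0.2588) + b·(0.9659) = −0.33404.
Apparent dip = arctan|0.33404| = 18.47° (true dip is 37.3°, so apparent ≤ true as expected).

18.47°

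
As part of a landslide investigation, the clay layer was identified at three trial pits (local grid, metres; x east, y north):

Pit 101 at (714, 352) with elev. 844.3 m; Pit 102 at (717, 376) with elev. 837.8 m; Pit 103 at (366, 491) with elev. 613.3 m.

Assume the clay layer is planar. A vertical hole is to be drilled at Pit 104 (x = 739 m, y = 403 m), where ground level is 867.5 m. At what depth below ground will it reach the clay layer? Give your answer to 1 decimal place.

27.2 m

Two edge vectors: Pit 101→Pit 102 = (3, 24, -6.5), Pit 101→Pit 103 = (-348, 139, -231).
Normal n = (Pit 101→Pit 102) × (Pit 101→Pit 103) = (-4640.5, 2955, 8769).
So ∂z/∂x = −n_x/n_z = 0.52919 and ∂z/∂y = −n_y/n_z = −0.33698.
Intercept c from Pit 101: 844.3 − 377.84 + 118.62 = 585.07.
At (739, 403): z_contact = 391.07 − 135.80 + 585.07 = 840.34 m.
Depth below ground = 867.5 − 840.34 = 27.2 m.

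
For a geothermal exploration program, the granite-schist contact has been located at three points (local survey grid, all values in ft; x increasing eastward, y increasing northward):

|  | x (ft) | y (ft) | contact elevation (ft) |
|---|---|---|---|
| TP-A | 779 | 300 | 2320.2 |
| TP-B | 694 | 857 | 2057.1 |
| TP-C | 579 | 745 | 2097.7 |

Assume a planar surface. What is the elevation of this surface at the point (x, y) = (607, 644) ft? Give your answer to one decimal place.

2146.6 ft

Two edge vectors: TP-A→TP-B = (-85, 557, -263.1), TP-A→TP-C = (-200, 445, -222.5).
Normal n = (TP-A→TP-B) × (TP-A→TP-C) = (-6853, 33707.5, 73575).
So ∂z/∂x = −n_x/n_z = 0.09314 and ∂z/∂y = −n_y/n_z = −0.45814.
Intercept c from TP-A: 2320.2 − 72.56 + 137.44 = 2385.08.
At (607, 644): z = 56.5 − 295.0 + 2385.08 = 2146.6 ft.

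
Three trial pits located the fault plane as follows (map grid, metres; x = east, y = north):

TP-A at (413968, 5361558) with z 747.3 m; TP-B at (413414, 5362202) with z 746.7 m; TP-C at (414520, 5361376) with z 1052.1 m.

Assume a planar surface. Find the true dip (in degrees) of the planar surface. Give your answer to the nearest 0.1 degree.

45.4°

Let the plane be z = a·x + b·y + c.
TP-B−TP-A: −554a + 644b = −0.6;  TP-C−TP-A: 552a − 182b = 304.8.
Solving gives a = 0.77037, b = 0.66178.
Gradient magnitude |∇z| = √(a² + b²) = √(0.59347 + 0.43795) = 1.01559.
True dip = arctan(1.01559) = 45.4°, dipping toward SW (azimuth ≈ 229°).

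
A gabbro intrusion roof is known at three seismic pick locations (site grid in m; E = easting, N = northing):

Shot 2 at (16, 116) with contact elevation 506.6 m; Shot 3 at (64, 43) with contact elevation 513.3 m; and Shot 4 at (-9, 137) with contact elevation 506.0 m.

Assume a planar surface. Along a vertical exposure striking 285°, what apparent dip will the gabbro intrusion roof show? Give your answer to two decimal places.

4.04°

Let the plane be z = a·E + b·N + c.
Shot 3−Shot 2: 48a − 73b = 6.7;  Shot 4−Shot 2: −25a + 21b = −0.6.
Solving gives a = −0.11860, b = −0.16977.
Unit vector along 285° is (sin 285°, cos 285°) = (-0.9659, 0.2588).
Slope in that direction = a·(-0.9659) + b·(0.2588) = 0.07062.
Apparent dip = arctan|0.07062| = 4.04° (true dip is 11.7°, so apparent ≤ true as expected).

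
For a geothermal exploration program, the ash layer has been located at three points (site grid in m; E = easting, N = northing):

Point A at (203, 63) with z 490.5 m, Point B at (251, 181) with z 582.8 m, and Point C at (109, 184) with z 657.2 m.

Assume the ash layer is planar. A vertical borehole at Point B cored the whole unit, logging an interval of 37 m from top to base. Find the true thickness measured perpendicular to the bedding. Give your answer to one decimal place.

24.8 m

Two edge vectors: Point A→Point B = (48, 118, 92.3), Point A→Point C = (-94, 121, 166.7).
Normal n = (Point A→Point B) × (Point A→Point C) = (8502.3, -16677.8, 16900).
So ∂z/∂E = −n_x/n_z = −0.50309 and ∂z/∂N = −n_y/n_z = 0.98685.
|∇z| = √(a²+b²) = 1.10769, so dip δ = arctan(1.10769) = 47.92°.
True thickness = vertical thickness × cos δ = 37 × cos 47.92° = 24.8 m.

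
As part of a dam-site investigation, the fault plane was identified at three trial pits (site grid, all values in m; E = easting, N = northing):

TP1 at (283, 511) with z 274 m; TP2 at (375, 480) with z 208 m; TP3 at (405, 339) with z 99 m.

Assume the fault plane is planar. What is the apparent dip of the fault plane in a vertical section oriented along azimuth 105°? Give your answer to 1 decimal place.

33.0°

Two edge vectors: TP1→TP2 = (92, -31, -66), TP1→TP3 = (122, -172, -175).
Normal n = (TP1→TP2) × (TP1→TP3) = (-5927, 8048, -12042).
So ∂z/∂E = −n_x/n_z = −0.49219 and ∂z/∂N = −n_y/n_z = 0.66833.
Unit vector along 105° is (sin 105°, cos 105°) = (0.9659, -0.2588).
Slope in that direction = a·(0.9659) + b·(-0.2588) = −0.64840.
Apparent dip = arctan|0.64840| = 33.0° (true dip is 39.7°, so apparent ≤ true as expected).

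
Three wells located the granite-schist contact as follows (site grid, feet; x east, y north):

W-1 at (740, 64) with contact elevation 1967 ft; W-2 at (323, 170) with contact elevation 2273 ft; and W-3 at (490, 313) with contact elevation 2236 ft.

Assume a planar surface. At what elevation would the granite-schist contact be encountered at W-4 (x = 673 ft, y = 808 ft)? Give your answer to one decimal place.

Let the plane be z = a·x + b·y + c.
W-2−W-1: −417a + 106b = 306;  W-3−W-1: −250a + 249b = 269.
Solving gives a = −0.61655, b = 0.46129.
Then c = 1967 − a·740 − b·64 = 2393.73.
At (673, 808): z = −414.9 + 372.7 + 2393.73 = 2351.5 ft.

2351.5 ft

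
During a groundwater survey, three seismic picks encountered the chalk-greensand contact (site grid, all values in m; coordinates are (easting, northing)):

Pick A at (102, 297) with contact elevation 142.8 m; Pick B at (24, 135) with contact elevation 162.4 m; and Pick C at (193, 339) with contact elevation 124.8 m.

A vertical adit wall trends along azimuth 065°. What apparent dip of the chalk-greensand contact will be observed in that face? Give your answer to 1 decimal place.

Two edge vectors: Pick A→Pick B = (-78, -162, 19.6), Pick A→Pick C = (91, 42, -18).
Normal n = (Pick A→Pick B) × (Pick A→Pick C) = (2092.8, 379.6, 11466).
So ∂z/∂E = −n_x/n_z = −0.18252 and ∂z/∂N = −n_y/n_z = −0.03311.
Unit vector along 065° is (sin 65°, cos 65°) = (0.9063, 0.4226).
Slope in that direction = a·(0.9063) + b·(0.4226) = −0.17941.
Apparent dip = arctan|0.17941| = 10.2° (true dip is 10.5°, so apparent ≤ true as expected).

10.2°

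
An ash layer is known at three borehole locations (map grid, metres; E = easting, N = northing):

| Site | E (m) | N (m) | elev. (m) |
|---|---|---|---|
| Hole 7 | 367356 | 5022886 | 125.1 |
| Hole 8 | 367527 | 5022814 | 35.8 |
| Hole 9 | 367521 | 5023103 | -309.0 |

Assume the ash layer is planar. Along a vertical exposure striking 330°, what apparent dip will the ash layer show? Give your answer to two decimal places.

28.15°

Let the plane be z = a·E + b·N + c.
Hole 8−Hole 7: 171a − 72b = −89.3;  Hole 9−Hole 7: 165a + 217b = −434.1.
Solving gives a = −1.03361, b = −1.21454.
Unit vector along 330° is (sin 330°, cos 330°) = (-0.5000, 0.8660).
Slope in that direction = a·(-0.5000) + b·(0.8660) = −0.53502.
Apparent dip = arctan|0.53502| = 28.15° (true dip is 57.9°, so apparent ≤ true as expected).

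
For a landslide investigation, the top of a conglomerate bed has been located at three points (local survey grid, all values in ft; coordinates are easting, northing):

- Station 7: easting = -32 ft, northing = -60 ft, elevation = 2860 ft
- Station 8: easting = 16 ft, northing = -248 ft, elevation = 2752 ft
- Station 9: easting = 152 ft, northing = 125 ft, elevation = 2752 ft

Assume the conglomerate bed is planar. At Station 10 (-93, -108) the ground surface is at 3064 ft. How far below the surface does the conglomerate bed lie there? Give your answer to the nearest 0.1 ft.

Let the plane be z = a·easting + b·northing + c.
Station 8−Station 7: 48a − 188b = −108;  Station 9−Station 7: 184a + 185b = −108.
Solving gives a = −0.92667, b = 0.33787.
Then c = 2860 − a·-32 − b·-60 = 2850.62.
At (-93, -108): z_contact = 86.18 − 36.49 + 2850.62 = 2900.31 ft.
Depth below ground = 3064 − 2900.31 = 163.7 ft.

163.7 ft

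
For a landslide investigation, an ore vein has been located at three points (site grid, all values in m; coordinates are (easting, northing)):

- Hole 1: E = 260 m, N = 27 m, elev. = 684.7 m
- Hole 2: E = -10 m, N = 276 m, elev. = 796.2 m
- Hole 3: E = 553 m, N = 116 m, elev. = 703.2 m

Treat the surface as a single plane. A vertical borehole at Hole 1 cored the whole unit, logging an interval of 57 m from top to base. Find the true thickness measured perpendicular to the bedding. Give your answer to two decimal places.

53.06 m

Let the plane be z = a·E + b·N + c.
Hole 2−Hole 1: −270a + 249b = 111.5;  Hole 3−Hole 1: 293a + 89b = 18.5.
Solving gives a = −0.05482, b = 0.38835.
|∇z| = √(a²+b²) = 0.39220, so dip δ = arctan(0.39220) = 21.41°.
True thickness = vertical thickness × cos δ = 57 × cos 21.41° = 53.06 m.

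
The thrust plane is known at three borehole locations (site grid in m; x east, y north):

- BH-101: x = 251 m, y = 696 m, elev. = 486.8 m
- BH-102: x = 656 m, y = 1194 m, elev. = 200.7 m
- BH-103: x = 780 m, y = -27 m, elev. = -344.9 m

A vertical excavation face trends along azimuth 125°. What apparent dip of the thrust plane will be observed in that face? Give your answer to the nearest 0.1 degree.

47.9°

Two edge vectors: BH-101→BH-102 = (405, 498, -286.1), BH-101→BH-103 = (529, -723, -831.7).
Normal n = (BH-101→BH-102) × (BH-101→BH-103) = (-621036.9, 185491.6, -556257).
So ∂z/∂x = −n_x/n_z = −1.11646 and ∂z/∂y = −n_y/n_z = 0.33346.
Unit vector along 125° is (sin 125°, cos 125°) = (0.8192, -0.5736).
Slope in that direction = a·(0.8192) + b·(-0.5736) = −1.10581.
Apparent dip = arctan|1.10581| = 47.9° (true dip is 49.4°, so apparent ≤ true as expected).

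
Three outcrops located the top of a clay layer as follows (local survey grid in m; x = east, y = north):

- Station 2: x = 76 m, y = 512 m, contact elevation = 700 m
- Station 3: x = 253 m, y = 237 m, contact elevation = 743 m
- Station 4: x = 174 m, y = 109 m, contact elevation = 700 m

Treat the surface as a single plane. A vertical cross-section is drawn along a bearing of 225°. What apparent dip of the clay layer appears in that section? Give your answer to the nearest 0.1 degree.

Let the plane be z = a·x + b·y + c.
Station 3−Station 2: 177a − 275b = 43;  Station 4−Station 2: 98a − 403b = 0.
Solving gives a = 0.39046, b = 0.09495.
Unit vector along 225° is (sin 225°, cos 225°) = (-0.7071, -0.7071).
Slope in that direction = a·(-0.7071) + b·(-0.7071) = −0.34324.
Apparent dip = arctan|0.34324| = 18.9° (true dip is 21.9°, so apparent ≤ true as expected).

18.9°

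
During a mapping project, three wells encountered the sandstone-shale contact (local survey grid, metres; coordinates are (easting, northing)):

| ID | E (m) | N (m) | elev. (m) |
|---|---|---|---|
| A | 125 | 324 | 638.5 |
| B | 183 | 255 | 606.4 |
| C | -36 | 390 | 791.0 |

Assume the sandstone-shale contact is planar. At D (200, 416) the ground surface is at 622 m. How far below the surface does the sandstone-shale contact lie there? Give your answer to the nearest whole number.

117 m

Two edge vectors: A→B = (58, -69, -32.1), A→C = (-161, 66, 152.5).
Normal n = (A→B) × (A→C) = (-8403.9, -3676.9, -7281).
So ∂z/∂E = −n_x/n_z = −1.15422 and ∂z/∂N = −n_y/n_z = −0.50500.
Intercept c from A: 638.5 + 144.28 + 163.62 = 946.40.
At (200, 416): z_contact = −230.8 − 210.1 + 946.40 = 505.5 m.
Depth below ground = 622 − 505.5 = 117 m.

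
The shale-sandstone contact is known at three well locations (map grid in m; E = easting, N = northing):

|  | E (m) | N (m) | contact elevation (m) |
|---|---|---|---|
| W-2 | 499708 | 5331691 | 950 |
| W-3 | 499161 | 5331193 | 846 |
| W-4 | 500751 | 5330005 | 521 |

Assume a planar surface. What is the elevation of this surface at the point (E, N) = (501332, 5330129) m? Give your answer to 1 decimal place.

535.1 m

Two edge vectors: W-2→W-3 = (-547, -498, -104), W-2→W-4 = (1043, -1686, -429).
Normal n = (W-2→W-3) × (W-2→W-4) = (38298, -343135, 1441656).
So ∂z/∂E = −n_x/n_z = −0.026565283 and ∂z/∂N = −n_y/n_z = 0.238014478.
Intercept c from W-2: 950 + 13274.88 − 1269019.65 = −1254794.76.
At (501332, 5330129): z = −13318.0 + 1268647.9 − 1254794.76 = 535.1 m.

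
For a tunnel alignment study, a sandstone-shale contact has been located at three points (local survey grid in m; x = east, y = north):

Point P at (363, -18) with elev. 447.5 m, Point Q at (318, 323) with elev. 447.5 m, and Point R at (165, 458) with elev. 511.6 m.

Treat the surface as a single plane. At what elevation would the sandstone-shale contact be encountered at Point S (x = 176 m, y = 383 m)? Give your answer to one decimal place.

511.1 m

Let the plane be z = a·x + b·y + c.
Point Q−Point P: −45a + 341b = 0;  Point R−Point P: −198a + 476b = 64.1.
Solving gives a = −0.47417, b = −0.06257.
Then c = 447.5 − a·363 − b·-18 = 618.50.
At (176, 383): z = −83.5 − 24.0 + 618.50 = 511.1 m.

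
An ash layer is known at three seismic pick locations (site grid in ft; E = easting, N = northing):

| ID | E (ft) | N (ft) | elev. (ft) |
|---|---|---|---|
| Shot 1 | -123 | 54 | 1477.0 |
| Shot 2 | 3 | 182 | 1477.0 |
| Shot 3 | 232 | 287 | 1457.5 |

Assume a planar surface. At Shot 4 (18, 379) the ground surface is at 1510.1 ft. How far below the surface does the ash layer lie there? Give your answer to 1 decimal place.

5.3 ft

Let the plane be z = a·E + b·N + c.
Shot 2−Shot 1: 126a + 128b = 0;  Shot 3−Shot 1: 355a + 233b = −19.5.
Solving gives a = −0.15520, b = 0.15278.
Then c = 1477 − a·-123 − b·54 = 1449.66.
At (18, 379): z_contact = −2.79 + 57.90 + 1449.66 = 1504.77 ft.
Depth below ground = 1510.1 − 1504.77 = 5.3 ft.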